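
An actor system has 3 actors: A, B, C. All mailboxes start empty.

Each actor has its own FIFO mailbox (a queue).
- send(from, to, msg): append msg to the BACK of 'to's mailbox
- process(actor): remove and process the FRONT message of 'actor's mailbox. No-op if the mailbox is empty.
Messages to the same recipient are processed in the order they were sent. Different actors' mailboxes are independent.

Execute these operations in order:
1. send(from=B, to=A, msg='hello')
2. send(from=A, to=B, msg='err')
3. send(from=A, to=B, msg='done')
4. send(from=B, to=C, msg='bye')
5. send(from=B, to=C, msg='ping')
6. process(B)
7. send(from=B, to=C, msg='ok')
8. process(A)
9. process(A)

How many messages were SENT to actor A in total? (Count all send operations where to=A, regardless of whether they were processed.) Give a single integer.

Answer: 1

Derivation:
After 1 (send(from=B, to=A, msg='hello')): A:[hello] B:[] C:[]
After 2 (send(from=A, to=B, msg='err')): A:[hello] B:[err] C:[]
After 3 (send(from=A, to=B, msg='done')): A:[hello] B:[err,done] C:[]
After 4 (send(from=B, to=C, msg='bye')): A:[hello] B:[err,done] C:[bye]
After 5 (send(from=B, to=C, msg='ping')): A:[hello] B:[err,done] C:[bye,ping]
After 6 (process(B)): A:[hello] B:[done] C:[bye,ping]
After 7 (send(from=B, to=C, msg='ok')): A:[hello] B:[done] C:[bye,ping,ok]
After 8 (process(A)): A:[] B:[done] C:[bye,ping,ok]
After 9 (process(A)): A:[] B:[done] C:[bye,ping,ok]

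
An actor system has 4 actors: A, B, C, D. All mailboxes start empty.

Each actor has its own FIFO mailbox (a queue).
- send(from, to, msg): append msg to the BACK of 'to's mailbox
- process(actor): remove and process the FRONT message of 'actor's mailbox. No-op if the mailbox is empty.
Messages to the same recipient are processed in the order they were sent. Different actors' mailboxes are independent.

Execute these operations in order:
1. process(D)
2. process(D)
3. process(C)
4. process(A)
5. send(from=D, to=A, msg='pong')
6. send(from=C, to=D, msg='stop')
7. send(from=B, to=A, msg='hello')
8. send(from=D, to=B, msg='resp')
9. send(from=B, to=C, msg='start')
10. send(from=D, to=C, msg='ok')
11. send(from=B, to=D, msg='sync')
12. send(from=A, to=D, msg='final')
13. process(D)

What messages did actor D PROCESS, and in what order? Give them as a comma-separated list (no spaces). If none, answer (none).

After 1 (process(D)): A:[] B:[] C:[] D:[]
After 2 (process(D)): A:[] B:[] C:[] D:[]
After 3 (process(C)): A:[] B:[] C:[] D:[]
After 4 (process(A)): A:[] B:[] C:[] D:[]
After 5 (send(from=D, to=A, msg='pong')): A:[pong] B:[] C:[] D:[]
After 6 (send(from=C, to=D, msg='stop')): A:[pong] B:[] C:[] D:[stop]
After 7 (send(from=B, to=A, msg='hello')): A:[pong,hello] B:[] C:[] D:[stop]
After 8 (send(from=D, to=B, msg='resp')): A:[pong,hello] B:[resp] C:[] D:[stop]
After 9 (send(from=B, to=C, msg='start')): A:[pong,hello] B:[resp] C:[start] D:[stop]
After 10 (send(from=D, to=C, msg='ok')): A:[pong,hello] B:[resp] C:[start,ok] D:[stop]
After 11 (send(from=B, to=D, msg='sync')): A:[pong,hello] B:[resp] C:[start,ok] D:[stop,sync]
After 12 (send(from=A, to=D, msg='final')): A:[pong,hello] B:[resp] C:[start,ok] D:[stop,sync,final]
After 13 (process(D)): A:[pong,hello] B:[resp] C:[start,ok] D:[sync,final]

Answer: stop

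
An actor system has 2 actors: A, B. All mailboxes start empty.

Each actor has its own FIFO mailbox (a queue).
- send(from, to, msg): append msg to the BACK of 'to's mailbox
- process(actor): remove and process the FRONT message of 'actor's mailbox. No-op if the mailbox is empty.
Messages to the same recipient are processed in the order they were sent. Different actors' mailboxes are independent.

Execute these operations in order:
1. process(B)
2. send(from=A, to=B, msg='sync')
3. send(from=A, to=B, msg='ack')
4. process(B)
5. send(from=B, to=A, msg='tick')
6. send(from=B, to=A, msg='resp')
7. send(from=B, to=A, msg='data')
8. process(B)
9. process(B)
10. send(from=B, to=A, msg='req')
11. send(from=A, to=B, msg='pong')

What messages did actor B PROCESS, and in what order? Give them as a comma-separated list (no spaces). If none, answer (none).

After 1 (process(B)): A:[] B:[]
After 2 (send(from=A, to=B, msg='sync')): A:[] B:[sync]
After 3 (send(from=A, to=B, msg='ack')): A:[] B:[sync,ack]
After 4 (process(B)): A:[] B:[ack]
After 5 (send(from=B, to=A, msg='tick')): A:[tick] B:[ack]
After 6 (send(from=B, to=A, msg='resp')): A:[tick,resp] B:[ack]
After 7 (send(from=B, to=A, msg='data')): A:[tick,resp,data] B:[ack]
After 8 (process(B)): A:[tick,resp,data] B:[]
After 9 (process(B)): A:[tick,resp,data] B:[]
After 10 (send(from=B, to=A, msg='req')): A:[tick,resp,data,req] B:[]
After 11 (send(from=A, to=B, msg='pong')): A:[tick,resp,data,req] B:[pong]

Answer: sync,ack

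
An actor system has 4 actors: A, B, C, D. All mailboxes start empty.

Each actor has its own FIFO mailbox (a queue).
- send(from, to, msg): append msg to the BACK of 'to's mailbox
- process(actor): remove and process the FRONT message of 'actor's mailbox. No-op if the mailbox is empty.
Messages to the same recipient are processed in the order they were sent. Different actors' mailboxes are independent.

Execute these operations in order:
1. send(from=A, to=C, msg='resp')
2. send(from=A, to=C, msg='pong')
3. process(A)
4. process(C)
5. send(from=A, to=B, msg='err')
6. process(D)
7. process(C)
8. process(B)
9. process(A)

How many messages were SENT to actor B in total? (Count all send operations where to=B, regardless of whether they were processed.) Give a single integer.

After 1 (send(from=A, to=C, msg='resp')): A:[] B:[] C:[resp] D:[]
After 2 (send(from=A, to=C, msg='pong')): A:[] B:[] C:[resp,pong] D:[]
After 3 (process(A)): A:[] B:[] C:[resp,pong] D:[]
After 4 (process(C)): A:[] B:[] C:[pong] D:[]
After 5 (send(from=A, to=B, msg='err')): A:[] B:[err] C:[pong] D:[]
After 6 (process(D)): A:[] B:[err] C:[pong] D:[]
After 7 (process(C)): A:[] B:[err] C:[] D:[]
After 8 (process(B)): A:[] B:[] C:[] D:[]
After 9 (process(A)): A:[] B:[] C:[] D:[]

Answer: 1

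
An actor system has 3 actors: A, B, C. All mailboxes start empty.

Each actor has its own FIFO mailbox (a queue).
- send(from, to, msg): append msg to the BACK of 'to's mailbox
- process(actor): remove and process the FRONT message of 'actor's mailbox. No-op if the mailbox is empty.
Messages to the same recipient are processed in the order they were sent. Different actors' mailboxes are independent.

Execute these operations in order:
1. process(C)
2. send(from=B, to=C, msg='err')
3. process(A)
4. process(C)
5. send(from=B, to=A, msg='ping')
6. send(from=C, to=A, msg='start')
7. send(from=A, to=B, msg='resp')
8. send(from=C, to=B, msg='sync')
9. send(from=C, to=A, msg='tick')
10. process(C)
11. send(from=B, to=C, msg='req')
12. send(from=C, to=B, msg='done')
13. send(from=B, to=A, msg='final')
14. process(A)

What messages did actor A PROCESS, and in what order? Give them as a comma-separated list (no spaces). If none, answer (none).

After 1 (process(C)): A:[] B:[] C:[]
After 2 (send(from=B, to=C, msg='err')): A:[] B:[] C:[err]
After 3 (process(A)): A:[] B:[] C:[err]
After 4 (process(C)): A:[] B:[] C:[]
After 5 (send(from=B, to=A, msg='ping')): A:[ping] B:[] C:[]
After 6 (send(from=C, to=A, msg='start')): A:[ping,start] B:[] C:[]
After 7 (send(from=A, to=B, msg='resp')): A:[ping,start] B:[resp] C:[]
After 8 (send(from=C, to=B, msg='sync')): A:[ping,start] B:[resp,sync] C:[]
After 9 (send(from=C, to=A, msg='tick')): A:[ping,start,tick] B:[resp,sync] C:[]
After 10 (process(C)): A:[ping,start,tick] B:[resp,sync] C:[]
After 11 (send(from=B, to=C, msg='req')): A:[ping,start,tick] B:[resp,sync] C:[req]
After 12 (send(from=C, to=B, msg='done')): A:[ping,start,tick] B:[resp,sync,done] C:[req]
After 13 (send(from=B, to=A, msg='final')): A:[ping,start,tick,final] B:[resp,sync,done] C:[req]
After 14 (process(A)): A:[start,tick,final] B:[resp,sync,done] C:[req]

Answer: ping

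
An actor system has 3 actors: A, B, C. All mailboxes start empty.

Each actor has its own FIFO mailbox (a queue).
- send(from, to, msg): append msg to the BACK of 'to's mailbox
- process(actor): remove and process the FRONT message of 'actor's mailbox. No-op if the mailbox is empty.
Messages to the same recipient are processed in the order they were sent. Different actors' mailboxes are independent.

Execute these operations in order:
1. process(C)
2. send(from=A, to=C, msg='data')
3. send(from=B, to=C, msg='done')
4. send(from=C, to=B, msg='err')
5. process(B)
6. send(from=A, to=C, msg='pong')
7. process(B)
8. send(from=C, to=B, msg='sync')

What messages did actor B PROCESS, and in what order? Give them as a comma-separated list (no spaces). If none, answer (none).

Answer: err

Derivation:
After 1 (process(C)): A:[] B:[] C:[]
After 2 (send(from=A, to=C, msg='data')): A:[] B:[] C:[data]
After 3 (send(from=B, to=C, msg='done')): A:[] B:[] C:[data,done]
After 4 (send(from=C, to=B, msg='err')): A:[] B:[err] C:[data,done]
After 5 (process(B)): A:[] B:[] C:[data,done]
After 6 (send(from=A, to=C, msg='pong')): A:[] B:[] C:[data,done,pong]
After 7 (process(B)): A:[] B:[] C:[data,done,pong]
After 8 (send(from=C, to=B, msg='sync')): A:[] B:[sync] C:[data,done,pong]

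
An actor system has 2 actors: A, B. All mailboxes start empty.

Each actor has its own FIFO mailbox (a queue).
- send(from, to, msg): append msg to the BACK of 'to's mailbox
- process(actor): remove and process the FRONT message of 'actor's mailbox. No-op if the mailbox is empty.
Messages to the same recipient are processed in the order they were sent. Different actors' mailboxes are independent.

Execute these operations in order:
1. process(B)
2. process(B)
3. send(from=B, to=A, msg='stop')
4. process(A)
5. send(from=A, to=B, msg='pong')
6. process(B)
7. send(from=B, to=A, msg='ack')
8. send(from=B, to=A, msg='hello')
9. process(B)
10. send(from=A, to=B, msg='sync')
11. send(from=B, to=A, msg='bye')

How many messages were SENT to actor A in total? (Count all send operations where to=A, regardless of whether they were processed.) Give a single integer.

Answer: 4

Derivation:
After 1 (process(B)): A:[] B:[]
After 2 (process(B)): A:[] B:[]
After 3 (send(from=B, to=A, msg='stop')): A:[stop] B:[]
After 4 (process(A)): A:[] B:[]
After 5 (send(from=A, to=B, msg='pong')): A:[] B:[pong]
After 6 (process(B)): A:[] B:[]
After 7 (send(from=B, to=A, msg='ack')): A:[ack] B:[]
After 8 (send(from=B, to=A, msg='hello')): A:[ack,hello] B:[]
After 9 (process(B)): A:[ack,hello] B:[]
After 10 (send(from=A, to=B, msg='sync')): A:[ack,hello] B:[sync]
After 11 (send(from=B, to=A, msg='bye')): A:[ack,hello,bye] B:[sync]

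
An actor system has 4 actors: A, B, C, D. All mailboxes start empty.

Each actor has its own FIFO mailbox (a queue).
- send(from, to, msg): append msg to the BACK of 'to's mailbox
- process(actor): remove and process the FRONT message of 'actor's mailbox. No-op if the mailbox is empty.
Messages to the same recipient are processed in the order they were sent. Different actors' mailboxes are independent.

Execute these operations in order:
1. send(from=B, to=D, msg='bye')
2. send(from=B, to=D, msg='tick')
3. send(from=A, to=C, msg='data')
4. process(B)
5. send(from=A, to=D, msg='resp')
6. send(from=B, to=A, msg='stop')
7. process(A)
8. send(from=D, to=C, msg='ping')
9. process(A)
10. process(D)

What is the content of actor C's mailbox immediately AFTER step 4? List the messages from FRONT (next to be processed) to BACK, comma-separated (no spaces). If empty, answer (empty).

After 1 (send(from=B, to=D, msg='bye')): A:[] B:[] C:[] D:[bye]
After 2 (send(from=B, to=D, msg='tick')): A:[] B:[] C:[] D:[bye,tick]
After 3 (send(from=A, to=C, msg='data')): A:[] B:[] C:[data] D:[bye,tick]
After 4 (process(B)): A:[] B:[] C:[data] D:[bye,tick]

data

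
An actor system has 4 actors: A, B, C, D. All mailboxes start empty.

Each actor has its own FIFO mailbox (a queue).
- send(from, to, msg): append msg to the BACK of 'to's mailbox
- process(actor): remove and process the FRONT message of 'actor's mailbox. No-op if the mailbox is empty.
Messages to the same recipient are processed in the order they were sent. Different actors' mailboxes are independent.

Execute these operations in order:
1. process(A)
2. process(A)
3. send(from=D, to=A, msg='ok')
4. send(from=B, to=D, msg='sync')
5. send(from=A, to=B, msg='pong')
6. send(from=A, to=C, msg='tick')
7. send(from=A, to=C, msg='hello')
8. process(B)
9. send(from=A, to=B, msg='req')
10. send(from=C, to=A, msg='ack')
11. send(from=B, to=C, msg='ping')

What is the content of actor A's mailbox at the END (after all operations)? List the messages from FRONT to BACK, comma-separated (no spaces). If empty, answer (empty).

Answer: ok,ack

Derivation:
After 1 (process(A)): A:[] B:[] C:[] D:[]
After 2 (process(A)): A:[] B:[] C:[] D:[]
After 3 (send(from=D, to=A, msg='ok')): A:[ok] B:[] C:[] D:[]
After 4 (send(from=B, to=D, msg='sync')): A:[ok] B:[] C:[] D:[sync]
After 5 (send(from=A, to=B, msg='pong')): A:[ok] B:[pong] C:[] D:[sync]
After 6 (send(from=A, to=C, msg='tick')): A:[ok] B:[pong] C:[tick] D:[sync]
After 7 (send(from=A, to=C, msg='hello')): A:[ok] B:[pong] C:[tick,hello] D:[sync]
After 8 (process(B)): A:[ok] B:[] C:[tick,hello] D:[sync]
After 9 (send(from=A, to=B, msg='req')): A:[ok] B:[req] C:[tick,hello] D:[sync]
After 10 (send(from=C, to=A, msg='ack')): A:[ok,ack] B:[req] C:[tick,hello] D:[sync]
After 11 (send(from=B, to=C, msg='ping')): A:[ok,ack] B:[req] C:[tick,hello,ping] D:[sync]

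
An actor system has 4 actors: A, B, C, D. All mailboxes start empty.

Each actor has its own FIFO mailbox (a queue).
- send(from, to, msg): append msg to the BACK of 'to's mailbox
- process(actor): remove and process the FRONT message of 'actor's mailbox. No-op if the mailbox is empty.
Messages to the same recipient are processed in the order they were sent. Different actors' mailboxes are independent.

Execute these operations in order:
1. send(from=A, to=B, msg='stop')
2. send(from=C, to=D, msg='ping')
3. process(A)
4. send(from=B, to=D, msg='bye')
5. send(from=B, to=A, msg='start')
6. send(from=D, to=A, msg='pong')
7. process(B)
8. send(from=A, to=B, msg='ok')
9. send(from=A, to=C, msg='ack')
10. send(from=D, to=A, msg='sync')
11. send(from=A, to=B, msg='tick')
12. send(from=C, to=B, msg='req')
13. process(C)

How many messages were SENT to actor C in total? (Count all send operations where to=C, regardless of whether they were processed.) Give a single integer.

After 1 (send(from=A, to=B, msg='stop')): A:[] B:[stop] C:[] D:[]
After 2 (send(from=C, to=D, msg='ping')): A:[] B:[stop] C:[] D:[ping]
After 3 (process(A)): A:[] B:[stop] C:[] D:[ping]
After 4 (send(from=B, to=D, msg='bye')): A:[] B:[stop] C:[] D:[ping,bye]
After 5 (send(from=B, to=A, msg='start')): A:[start] B:[stop] C:[] D:[ping,bye]
After 6 (send(from=D, to=A, msg='pong')): A:[start,pong] B:[stop] C:[] D:[ping,bye]
After 7 (process(B)): A:[start,pong] B:[] C:[] D:[ping,bye]
After 8 (send(from=A, to=B, msg='ok')): A:[start,pong] B:[ok] C:[] D:[ping,bye]
After 9 (send(from=A, to=C, msg='ack')): A:[start,pong] B:[ok] C:[ack] D:[ping,bye]
After 10 (send(from=D, to=A, msg='sync')): A:[start,pong,sync] B:[ok] C:[ack] D:[ping,bye]
After 11 (send(from=A, to=B, msg='tick')): A:[start,pong,sync] B:[ok,tick] C:[ack] D:[ping,bye]
After 12 (send(from=C, to=B, msg='req')): A:[start,pong,sync] B:[ok,tick,req] C:[ack] D:[ping,bye]
After 13 (process(C)): A:[start,pong,sync] B:[ok,tick,req] C:[] D:[ping,bye]

Answer: 1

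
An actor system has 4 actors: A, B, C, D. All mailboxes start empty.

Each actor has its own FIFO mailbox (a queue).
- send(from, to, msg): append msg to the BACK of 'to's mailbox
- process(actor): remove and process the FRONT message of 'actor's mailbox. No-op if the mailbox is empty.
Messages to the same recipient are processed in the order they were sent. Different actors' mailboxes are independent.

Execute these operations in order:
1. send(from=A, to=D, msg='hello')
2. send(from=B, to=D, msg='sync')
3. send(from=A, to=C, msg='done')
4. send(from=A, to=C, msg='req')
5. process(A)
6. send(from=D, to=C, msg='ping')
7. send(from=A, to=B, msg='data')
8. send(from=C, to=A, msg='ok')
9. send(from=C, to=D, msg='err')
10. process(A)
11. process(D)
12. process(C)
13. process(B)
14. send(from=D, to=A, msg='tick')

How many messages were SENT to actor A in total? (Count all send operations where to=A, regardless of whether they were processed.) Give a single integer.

After 1 (send(from=A, to=D, msg='hello')): A:[] B:[] C:[] D:[hello]
After 2 (send(from=B, to=D, msg='sync')): A:[] B:[] C:[] D:[hello,sync]
After 3 (send(from=A, to=C, msg='done')): A:[] B:[] C:[done] D:[hello,sync]
After 4 (send(from=A, to=C, msg='req')): A:[] B:[] C:[done,req] D:[hello,sync]
After 5 (process(A)): A:[] B:[] C:[done,req] D:[hello,sync]
After 6 (send(from=D, to=C, msg='ping')): A:[] B:[] C:[done,req,ping] D:[hello,sync]
After 7 (send(from=A, to=B, msg='data')): A:[] B:[data] C:[done,req,ping] D:[hello,sync]
After 8 (send(from=C, to=A, msg='ok')): A:[ok] B:[data] C:[done,req,ping] D:[hello,sync]
After 9 (send(from=C, to=D, msg='err')): A:[ok] B:[data] C:[done,req,ping] D:[hello,sync,err]
After 10 (process(A)): A:[] B:[data] C:[done,req,ping] D:[hello,sync,err]
After 11 (process(D)): A:[] B:[data] C:[done,req,ping] D:[sync,err]
After 12 (process(C)): A:[] B:[data] C:[req,ping] D:[sync,err]
After 13 (process(B)): A:[] B:[] C:[req,ping] D:[sync,err]
After 14 (send(from=D, to=A, msg='tick')): A:[tick] B:[] C:[req,ping] D:[sync,err]

Answer: 2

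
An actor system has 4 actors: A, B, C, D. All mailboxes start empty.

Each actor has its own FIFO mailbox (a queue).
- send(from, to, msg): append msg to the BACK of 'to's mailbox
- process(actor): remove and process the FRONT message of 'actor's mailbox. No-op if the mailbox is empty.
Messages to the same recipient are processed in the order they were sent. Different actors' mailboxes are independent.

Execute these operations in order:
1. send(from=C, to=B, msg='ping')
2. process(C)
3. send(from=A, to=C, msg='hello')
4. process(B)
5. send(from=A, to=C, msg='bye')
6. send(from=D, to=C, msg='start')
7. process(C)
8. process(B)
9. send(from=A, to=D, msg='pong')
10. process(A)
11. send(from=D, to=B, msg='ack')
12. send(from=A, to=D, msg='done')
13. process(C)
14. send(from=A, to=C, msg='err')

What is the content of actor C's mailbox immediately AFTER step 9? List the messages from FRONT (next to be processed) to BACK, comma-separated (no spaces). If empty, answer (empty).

After 1 (send(from=C, to=B, msg='ping')): A:[] B:[ping] C:[] D:[]
After 2 (process(C)): A:[] B:[ping] C:[] D:[]
After 3 (send(from=A, to=C, msg='hello')): A:[] B:[ping] C:[hello] D:[]
After 4 (process(B)): A:[] B:[] C:[hello] D:[]
After 5 (send(from=A, to=C, msg='bye')): A:[] B:[] C:[hello,bye] D:[]
After 6 (send(from=D, to=C, msg='start')): A:[] B:[] C:[hello,bye,start] D:[]
After 7 (process(C)): A:[] B:[] C:[bye,start] D:[]
After 8 (process(B)): A:[] B:[] C:[bye,start] D:[]
After 9 (send(from=A, to=D, msg='pong')): A:[] B:[] C:[bye,start] D:[pong]

bye,start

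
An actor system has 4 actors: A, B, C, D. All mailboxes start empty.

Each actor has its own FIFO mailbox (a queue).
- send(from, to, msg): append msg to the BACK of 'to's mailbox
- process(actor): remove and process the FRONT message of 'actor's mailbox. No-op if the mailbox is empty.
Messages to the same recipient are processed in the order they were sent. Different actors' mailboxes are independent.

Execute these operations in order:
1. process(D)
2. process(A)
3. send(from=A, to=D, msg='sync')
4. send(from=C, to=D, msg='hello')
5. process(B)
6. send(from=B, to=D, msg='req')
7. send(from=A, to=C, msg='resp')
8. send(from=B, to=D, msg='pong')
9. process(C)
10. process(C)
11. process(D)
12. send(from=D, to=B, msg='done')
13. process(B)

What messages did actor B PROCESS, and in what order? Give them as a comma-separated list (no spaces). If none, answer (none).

Answer: done

Derivation:
After 1 (process(D)): A:[] B:[] C:[] D:[]
After 2 (process(A)): A:[] B:[] C:[] D:[]
After 3 (send(from=A, to=D, msg='sync')): A:[] B:[] C:[] D:[sync]
After 4 (send(from=C, to=D, msg='hello')): A:[] B:[] C:[] D:[sync,hello]
After 5 (process(B)): A:[] B:[] C:[] D:[sync,hello]
After 6 (send(from=B, to=D, msg='req')): A:[] B:[] C:[] D:[sync,hello,req]
After 7 (send(from=A, to=C, msg='resp')): A:[] B:[] C:[resp] D:[sync,hello,req]
After 8 (send(from=B, to=D, msg='pong')): A:[] B:[] C:[resp] D:[sync,hello,req,pong]
After 9 (process(C)): A:[] B:[] C:[] D:[sync,hello,req,pong]
After 10 (process(C)): A:[] B:[] C:[] D:[sync,hello,req,pong]
After 11 (process(D)): A:[] B:[] C:[] D:[hello,req,pong]
After 12 (send(from=D, to=B, msg='done')): A:[] B:[done] C:[] D:[hello,req,pong]
After 13 (process(B)): A:[] B:[] C:[] D:[hello,req,pong]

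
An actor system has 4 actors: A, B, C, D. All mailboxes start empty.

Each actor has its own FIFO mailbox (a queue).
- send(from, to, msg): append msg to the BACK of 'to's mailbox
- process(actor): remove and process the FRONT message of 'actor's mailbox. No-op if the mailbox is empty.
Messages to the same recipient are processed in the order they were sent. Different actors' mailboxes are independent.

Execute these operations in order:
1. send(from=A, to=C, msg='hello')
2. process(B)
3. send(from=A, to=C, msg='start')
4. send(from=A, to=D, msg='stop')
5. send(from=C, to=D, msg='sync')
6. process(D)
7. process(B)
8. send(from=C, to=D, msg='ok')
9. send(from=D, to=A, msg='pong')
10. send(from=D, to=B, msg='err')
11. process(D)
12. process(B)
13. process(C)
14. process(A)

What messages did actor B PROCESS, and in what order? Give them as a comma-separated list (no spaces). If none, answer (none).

Answer: err

Derivation:
After 1 (send(from=A, to=C, msg='hello')): A:[] B:[] C:[hello] D:[]
After 2 (process(B)): A:[] B:[] C:[hello] D:[]
After 3 (send(from=A, to=C, msg='start')): A:[] B:[] C:[hello,start] D:[]
After 4 (send(from=A, to=D, msg='stop')): A:[] B:[] C:[hello,start] D:[stop]
After 5 (send(from=C, to=D, msg='sync')): A:[] B:[] C:[hello,start] D:[stop,sync]
After 6 (process(D)): A:[] B:[] C:[hello,start] D:[sync]
After 7 (process(B)): A:[] B:[] C:[hello,start] D:[sync]
After 8 (send(from=C, to=D, msg='ok')): A:[] B:[] C:[hello,start] D:[sync,ok]
After 9 (send(from=D, to=A, msg='pong')): A:[pong] B:[] C:[hello,start] D:[sync,ok]
After 10 (send(from=D, to=B, msg='err')): A:[pong] B:[err] C:[hello,start] D:[sync,ok]
After 11 (process(D)): A:[pong] B:[err] C:[hello,start] D:[ok]
After 12 (process(B)): A:[pong] B:[] C:[hello,start] D:[ok]
After 13 (process(C)): A:[pong] B:[] C:[start] D:[ok]
After 14 (process(A)): A:[] B:[] C:[start] D:[ok]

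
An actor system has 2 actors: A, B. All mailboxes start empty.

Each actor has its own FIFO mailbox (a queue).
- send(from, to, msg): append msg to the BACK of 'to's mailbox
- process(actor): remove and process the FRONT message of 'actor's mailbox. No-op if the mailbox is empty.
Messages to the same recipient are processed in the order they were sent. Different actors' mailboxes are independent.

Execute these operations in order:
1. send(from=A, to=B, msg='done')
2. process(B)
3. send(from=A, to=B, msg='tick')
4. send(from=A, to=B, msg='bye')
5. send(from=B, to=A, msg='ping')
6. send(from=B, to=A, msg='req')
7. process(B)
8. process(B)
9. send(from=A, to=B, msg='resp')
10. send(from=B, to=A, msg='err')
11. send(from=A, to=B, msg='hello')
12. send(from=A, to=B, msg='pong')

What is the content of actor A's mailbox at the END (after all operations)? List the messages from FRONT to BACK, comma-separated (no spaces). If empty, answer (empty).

After 1 (send(from=A, to=B, msg='done')): A:[] B:[done]
After 2 (process(B)): A:[] B:[]
After 3 (send(from=A, to=B, msg='tick')): A:[] B:[tick]
After 4 (send(from=A, to=B, msg='bye')): A:[] B:[tick,bye]
After 5 (send(from=B, to=A, msg='ping')): A:[ping] B:[tick,bye]
After 6 (send(from=B, to=A, msg='req')): A:[ping,req] B:[tick,bye]
After 7 (process(B)): A:[ping,req] B:[bye]
After 8 (process(B)): A:[ping,req] B:[]
After 9 (send(from=A, to=B, msg='resp')): A:[ping,req] B:[resp]
After 10 (send(from=B, to=A, msg='err')): A:[ping,req,err] B:[resp]
After 11 (send(from=A, to=B, msg='hello')): A:[ping,req,err] B:[resp,hello]
After 12 (send(from=A, to=B, msg='pong')): A:[ping,req,err] B:[resp,hello,pong]

Answer: ping,req,err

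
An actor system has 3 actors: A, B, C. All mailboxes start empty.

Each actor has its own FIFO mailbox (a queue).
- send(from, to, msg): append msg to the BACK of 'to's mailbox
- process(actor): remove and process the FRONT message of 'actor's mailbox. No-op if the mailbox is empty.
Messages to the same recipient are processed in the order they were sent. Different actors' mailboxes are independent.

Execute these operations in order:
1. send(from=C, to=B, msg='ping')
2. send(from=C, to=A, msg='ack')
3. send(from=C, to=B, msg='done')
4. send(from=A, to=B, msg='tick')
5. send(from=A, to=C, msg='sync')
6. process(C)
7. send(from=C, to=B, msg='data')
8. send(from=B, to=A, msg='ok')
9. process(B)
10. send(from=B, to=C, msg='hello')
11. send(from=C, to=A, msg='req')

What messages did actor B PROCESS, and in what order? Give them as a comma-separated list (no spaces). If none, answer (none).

After 1 (send(from=C, to=B, msg='ping')): A:[] B:[ping] C:[]
After 2 (send(from=C, to=A, msg='ack')): A:[ack] B:[ping] C:[]
After 3 (send(from=C, to=B, msg='done')): A:[ack] B:[ping,done] C:[]
After 4 (send(from=A, to=B, msg='tick')): A:[ack] B:[ping,done,tick] C:[]
After 5 (send(from=A, to=C, msg='sync')): A:[ack] B:[ping,done,tick] C:[sync]
After 6 (process(C)): A:[ack] B:[ping,done,tick] C:[]
After 7 (send(from=C, to=B, msg='data')): A:[ack] B:[ping,done,tick,data] C:[]
After 8 (send(from=B, to=A, msg='ok')): A:[ack,ok] B:[ping,done,tick,data] C:[]
After 9 (process(B)): A:[ack,ok] B:[done,tick,data] C:[]
After 10 (send(from=B, to=C, msg='hello')): A:[ack,ok] B:[done,tick,data] C:[hello]
After 11 (send(from=C, to=A, msg='req')): A:[ack,ok,req] B:[done,tick,data] C:[hello]

Answer: ping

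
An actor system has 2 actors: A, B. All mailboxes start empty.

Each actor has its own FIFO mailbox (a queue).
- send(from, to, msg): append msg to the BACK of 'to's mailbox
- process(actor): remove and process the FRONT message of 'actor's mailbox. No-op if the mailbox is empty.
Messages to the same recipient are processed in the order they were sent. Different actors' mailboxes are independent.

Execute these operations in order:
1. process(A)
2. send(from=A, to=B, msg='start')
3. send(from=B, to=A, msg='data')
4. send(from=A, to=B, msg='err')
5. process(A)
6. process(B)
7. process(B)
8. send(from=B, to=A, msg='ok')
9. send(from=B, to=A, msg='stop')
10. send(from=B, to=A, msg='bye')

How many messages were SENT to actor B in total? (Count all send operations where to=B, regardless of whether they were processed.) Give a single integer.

Answer: 2

Derivation:
After 1 (process(A)): A:[] B:[]
After 2 (send(from=A, to=B, msg='start')): A:[] B:[start]
After 3 (send(from=B, to=A, msg='data')): A:[data] B:[start]
After 4 (send(from=A, to=B, msg='err')): A:[data] B:[start,err]
After 5 (process(A)): A:[] B:[start,err]
After 6 (process(B)): A:[] B:[err]
After 7 (process(B)): A:[] B:[]
After 8 (send(from=B, to=A, msg='ok')): A:[ok] B:[]
After 9 (send(from=B, to=A, msg='stop')): A:[ok,stop] B:[]
After 10 (send(from=B, to=A, msg='bye')): A:[ok,stop,bye] B:[]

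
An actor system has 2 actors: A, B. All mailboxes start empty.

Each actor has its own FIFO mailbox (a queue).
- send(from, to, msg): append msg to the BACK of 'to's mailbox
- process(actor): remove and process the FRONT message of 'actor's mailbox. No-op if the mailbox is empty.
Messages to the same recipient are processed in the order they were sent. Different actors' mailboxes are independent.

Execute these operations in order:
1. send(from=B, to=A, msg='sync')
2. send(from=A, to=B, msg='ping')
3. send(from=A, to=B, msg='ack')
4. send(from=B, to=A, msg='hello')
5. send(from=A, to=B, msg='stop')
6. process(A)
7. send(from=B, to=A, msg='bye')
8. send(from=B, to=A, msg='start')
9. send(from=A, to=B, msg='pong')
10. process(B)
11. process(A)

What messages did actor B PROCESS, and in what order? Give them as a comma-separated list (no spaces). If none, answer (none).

After 1 (send(from=B, to=A, msg='sync')): A:[sync] B:[]
After 2 (send(from=A, to=B, msg='ping')): A:[sync] B:[ping]
After 3 (send(from=A, to=B, msg='ack')): A:[sync] B:[ping,ack]
After 4 (send(from=B, to=A, msg='hello')): A:[sync,hello] B:[ping,ack]
After 5 (send(from=A, to=B, msg='stop')): A:[sync,hello] B:[ping,ack,stop]
After 6 (process(A)): A:[hello] B:[ping,ack,stop]
After 7 (send(from=B, to=A, msg='bye')): A:[hello,bye] B:[ping,ack,stop]
After 8 (send(from=B, to=A, msg='start')): A:[hello,bye,start] B:[ping,ack,stop]
After 9 (send(from=A, to=B, msg='pong')): A:[hello,bye,start] B:[ping,ack,stop,pong]
After 10 (process(B)): A:[hello,bye,start] B:[ack,stop,pong]
After 11 (process(A)): A:[bye,start] B:[ack,stop,pong]

Answer: ping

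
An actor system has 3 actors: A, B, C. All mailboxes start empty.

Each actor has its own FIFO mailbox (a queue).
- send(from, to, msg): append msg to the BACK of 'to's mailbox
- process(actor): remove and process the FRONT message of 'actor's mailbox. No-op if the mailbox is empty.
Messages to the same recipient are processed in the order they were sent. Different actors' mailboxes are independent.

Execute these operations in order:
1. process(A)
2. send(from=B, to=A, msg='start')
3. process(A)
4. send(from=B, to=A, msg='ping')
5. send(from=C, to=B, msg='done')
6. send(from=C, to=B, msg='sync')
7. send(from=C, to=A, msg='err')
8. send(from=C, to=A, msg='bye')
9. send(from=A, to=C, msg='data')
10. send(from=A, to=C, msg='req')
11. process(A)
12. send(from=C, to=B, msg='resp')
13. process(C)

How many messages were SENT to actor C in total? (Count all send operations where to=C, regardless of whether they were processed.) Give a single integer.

After 1 (process(A)): A:[] B:[] C:[]
After 2 (send(from=B, to=A, msg='start')): A:[start] B:[] C:[]
After 3 (process(A)): A:[] B:[] C:[]
After 4 (send(from=B, to=A, msg='ping')): A:[ping] B:[] C:[]
After 5 (send(from=C, to=B, msg='done')): A:[ping] B:[done] C:[]
After 6 (send(from=C, to=B, msg='sync')): A:[ping] B:[done,sync] C:[]
After 7 (send(from=C, to=A, msg='err')): A:[ping,err] B:[done,sync] C:[]
After 8 (send(from=C, to=A, msg='bye')): A:[ping,err,bye] B:[done,sync] C:[]
After 9 (send(from=A, to=C, msg='data')): A:[ping,err,bye] B:[done,sync] C:[data]
After 10 (send(from=A, to=C, msg='req')): A:[ping,err,bye] B:[done,sync] C:[data,req]
After 11 (process(A)): A:[err,bye] B:[done,sync] C:[data,req]
After 12 (send(from=C, to=B, msg='resp')): A:[err,bye] B:[done,sync,resp] C:[data,req]
After 13 (process(C)): A:[err,bye] B:[done,sync,resp] C:[req]

Answer: 2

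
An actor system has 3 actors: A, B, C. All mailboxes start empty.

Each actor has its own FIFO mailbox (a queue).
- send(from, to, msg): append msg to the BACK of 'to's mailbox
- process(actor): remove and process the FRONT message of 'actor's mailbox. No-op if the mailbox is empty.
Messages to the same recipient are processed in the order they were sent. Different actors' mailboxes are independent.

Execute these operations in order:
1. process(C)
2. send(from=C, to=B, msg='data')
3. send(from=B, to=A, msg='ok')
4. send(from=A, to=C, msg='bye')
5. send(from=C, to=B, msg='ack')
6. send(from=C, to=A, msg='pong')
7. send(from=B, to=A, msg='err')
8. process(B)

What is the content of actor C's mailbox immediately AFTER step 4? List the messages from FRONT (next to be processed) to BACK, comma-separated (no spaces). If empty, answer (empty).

After 1 (process(C)): A:[] B:[] C:[]
After 2 (send(from=C, to=B, msg='data')): A:[] B:[data] C:[]
After 3 (send(from=B, to=A, msg='ok')): A:[ok] B:[data] C:[]
After 4 (send(from=A, to=C, msg='bye')): A:[ok] B:[data] C:[bye]

bye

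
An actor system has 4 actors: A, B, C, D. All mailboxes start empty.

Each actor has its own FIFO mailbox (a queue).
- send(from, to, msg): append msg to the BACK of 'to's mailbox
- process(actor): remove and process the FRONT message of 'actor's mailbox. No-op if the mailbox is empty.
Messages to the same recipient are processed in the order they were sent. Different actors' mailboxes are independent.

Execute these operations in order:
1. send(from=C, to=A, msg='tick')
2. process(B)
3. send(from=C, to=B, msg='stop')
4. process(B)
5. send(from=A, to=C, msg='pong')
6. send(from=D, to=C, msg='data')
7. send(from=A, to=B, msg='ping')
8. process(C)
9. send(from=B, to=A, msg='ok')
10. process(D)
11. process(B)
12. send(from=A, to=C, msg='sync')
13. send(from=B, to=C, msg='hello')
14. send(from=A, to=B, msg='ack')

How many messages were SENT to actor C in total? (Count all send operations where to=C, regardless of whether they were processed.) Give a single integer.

After 1 (send(from=C, to=A, msg='tick')): A:[tick] B:[] C:[] D:[]
After 2 (process(B)): A:[tick] B:[] C:[] D:[]
After 3 (send(from=C, to=B, msg='stop')): A:[tick] B:[stop] C:[] D:[]
After 4 (process(B)): A:[tick] B:[] C:[] D:[]
After 5 (send(from=A, to=C, msg='pong')): A:[tick] B:[] C:[pong] D:[]
After 6 (send(from=D, to=C, msg='data')): A:[tick] B:[] C:[pong,data] D:[]
After 7 (send(from=A, to=B, msg='ping')): A:[tick] B:[ping] C:[pong,data] D:[]
After 8 (process(C)): A:[tick] B:[ping] C:[data] D:[]
After 9 (send(from=B, to=A, msg='ok')): A:[tick,ok] B:[ping] C:[data] D:[]
After 10 (process(D)): A:[tick,ok] B:[ping] C:[data] D:[]
After 11 (process(B)): A:[tick,ok] B:[] C:[data] D:[]
After 12 (send(from=A, to=C, msg='sync')): A:[tick,ok] B:[] C:[data,sync] D:[]
After 13 (send(from=B, to=C, msg='hello')): A:[tick,ok] B:[] C:[data,sync,hello] D:[]
After 14 (send(from=A, to=B, msg='ack')): A:[tick,ok] B:[ack] C:[data,sync,hello] D:[]

Answer: 4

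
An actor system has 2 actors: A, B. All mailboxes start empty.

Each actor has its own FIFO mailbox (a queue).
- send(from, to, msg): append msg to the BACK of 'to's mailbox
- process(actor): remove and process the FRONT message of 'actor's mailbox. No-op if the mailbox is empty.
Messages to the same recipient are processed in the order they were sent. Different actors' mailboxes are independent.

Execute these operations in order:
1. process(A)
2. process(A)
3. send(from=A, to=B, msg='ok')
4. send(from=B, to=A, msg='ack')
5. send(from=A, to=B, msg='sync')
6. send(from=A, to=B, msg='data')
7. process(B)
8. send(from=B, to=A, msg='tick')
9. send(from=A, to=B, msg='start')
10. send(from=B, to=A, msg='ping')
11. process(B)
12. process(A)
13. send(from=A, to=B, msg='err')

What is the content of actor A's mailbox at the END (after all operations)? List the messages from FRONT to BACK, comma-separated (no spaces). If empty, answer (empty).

Answer: tick,ping

Derivation:
After 1 (process(A)): A:[] B:[]
After 2 (process(A)): A:[] B:[]
After 3 (send(from=A, to=B, msg='ok')): A:[] B:[ok]
After 4 (send(from=B, to=A, msg='ack')): A:[ack] B:[ok]
After 5 (send(from=A, to=B, msg='sync')): A:[ack] B:[ok,sync]
After 6 (send(from=A, to=B, msg='data')): A:[ack] B:[ok,sync,data]
After 7 (process(B)): A:[ack] B:[sync,data]
After 8 (send(from=B, to=A, msg='tick')): A:[ack,tick] B:[sync,data]
After 9 (send(from=A, to=B, msg='start')): A:[ack,tick] B:[sync,data,start]
After 10 (send(from=B, to=A, msg='ping')): A:[ack,tick,ping] B:[sync,data,start]
After 11 (process(B)): A:[ack,tick,ping] B:[data,start]
After 12 (process(A)): A:[tick,ping] B:[data,start]
After 13 (send(from=A, to=B, msg='err')): A:[tick,ping] B:[data,start,err]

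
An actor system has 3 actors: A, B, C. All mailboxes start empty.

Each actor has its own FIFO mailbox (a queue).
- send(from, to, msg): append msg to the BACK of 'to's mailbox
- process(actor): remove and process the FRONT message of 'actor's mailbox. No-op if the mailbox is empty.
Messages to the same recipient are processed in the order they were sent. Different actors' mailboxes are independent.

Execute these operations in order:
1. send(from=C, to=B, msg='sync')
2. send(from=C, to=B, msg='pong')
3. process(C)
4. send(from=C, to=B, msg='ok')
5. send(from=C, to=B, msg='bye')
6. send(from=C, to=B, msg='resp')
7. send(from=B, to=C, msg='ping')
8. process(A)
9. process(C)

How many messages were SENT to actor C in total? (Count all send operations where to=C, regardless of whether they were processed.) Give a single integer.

After 1 (send(from=C, to=B, msg='sync')): A:[] B:[sync] C:[]
After 2 (send(from=C, to=B, msg='pong')): A:[] B:[sync,pong] C:[]
After 3 (process(C)): A:[] B:[sync,pong] C:[]
After 4 (send(from=C, to=B, msg='ok')): A:[] B:[sync,pong,ok] C:[]
After 5 (send(from=C, to=B, msg='bye')): A:[] B:[sync,pong,ok,bye] C:[]
After 6 (send(from=C, to=B, msg='resp')): A:[] B:[sync,pong,ok,bye,resp] C:[]
After 7 (send(from=B, to=C, msg='ping')): A:[] B:[sync,pong,ok,bye,resp] C:[ping]
After 8 (process(A)): A:[] B:[sync,pong,ok,bye,resp] C:[ping]
After 9 (process(C)): A:[] B:[sync,pong,ok,bye,resp] C:[]

Answer: 1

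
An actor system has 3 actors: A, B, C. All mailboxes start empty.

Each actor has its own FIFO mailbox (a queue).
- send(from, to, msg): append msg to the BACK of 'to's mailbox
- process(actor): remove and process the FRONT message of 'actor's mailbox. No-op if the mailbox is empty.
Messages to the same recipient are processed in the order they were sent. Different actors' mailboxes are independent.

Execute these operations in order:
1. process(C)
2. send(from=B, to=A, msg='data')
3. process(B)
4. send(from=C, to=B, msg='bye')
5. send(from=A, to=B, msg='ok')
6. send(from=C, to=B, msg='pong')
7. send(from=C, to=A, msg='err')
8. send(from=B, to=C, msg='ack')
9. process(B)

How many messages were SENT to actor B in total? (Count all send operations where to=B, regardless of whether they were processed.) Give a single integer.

Answer: 3

Derivation:
After 1 (process(C)): A:[] B:[] C:[]
After 2 (send(from=B, to=A, msg='data')): A:[data] B:[] C:[]
After 3 (process(B)): A:[data] B:[] C:[]
After 4 (send(from=C, to=B, msg='bye')): A:[data] B:[bye] C:[]
After 5 (send(from=A, to=B, msg='ok')): A:[data] B:[bye,ok] C:[]
After 6 (send(from=C, to=B, msg='pong')): A:[data] B:[bye,ok,pong] C:[]
After 7 (send(from=C, to=A, msg='err')): A:[data,err] B:[bye,ok,pong] C:[]
After 8 (send(from=B, to=C, msg='ack')): A:[data,err] B:[bye,ok,pong] C:[ack]
After 9 (process(B)): A:[data,err] B:[ok,pong] C:[ack]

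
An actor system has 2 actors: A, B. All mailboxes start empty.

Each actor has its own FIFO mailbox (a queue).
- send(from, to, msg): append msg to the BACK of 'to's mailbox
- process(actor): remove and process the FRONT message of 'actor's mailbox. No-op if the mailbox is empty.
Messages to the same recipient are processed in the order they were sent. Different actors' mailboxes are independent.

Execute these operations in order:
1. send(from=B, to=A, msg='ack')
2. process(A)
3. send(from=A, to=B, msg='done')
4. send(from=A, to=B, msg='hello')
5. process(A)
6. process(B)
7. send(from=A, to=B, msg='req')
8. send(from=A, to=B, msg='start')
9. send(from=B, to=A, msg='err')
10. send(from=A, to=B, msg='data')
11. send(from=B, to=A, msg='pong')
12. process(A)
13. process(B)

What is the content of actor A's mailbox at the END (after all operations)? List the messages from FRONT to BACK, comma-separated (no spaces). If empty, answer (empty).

After 1 (send(from=B, to=A, msg='ack')): A:[ack] B:[]
After 2 (process(A)): A:[] B:[]
After 3 (send(from=A, to=B, msg='done')): A:[] B:[done]
After 4 (send(from=A, to=B, msg='hello')): A:[] B:[done,hello]
After 5 (process(A)): A:[] B:[done,hello]
After 6 (process(B)): A:[] B:[hello]
After 7 (send(from=A, to=B, msg='req')): A:[] B:[hello,req]
After 8 (send(from=A, to=B, msg='start')): A:[] B:[hello,req,start]
After 9 (send(from=B, to=A, msg='err')): A:[err] B:[hello,req,start]
After 10 (send(from=A, to=B, msg='data')): A:[err] B:[hello,req,start,data]
After 11 (send(from=B, to=A, msg='pong')): A:[err,pong] B:[hello,req,start,data]
After 12 (process(A)): A:[pong] B:[hello,req,start,data]
After 13 (process(B)): A:[pong] B:[req,start,data]

Answer: pong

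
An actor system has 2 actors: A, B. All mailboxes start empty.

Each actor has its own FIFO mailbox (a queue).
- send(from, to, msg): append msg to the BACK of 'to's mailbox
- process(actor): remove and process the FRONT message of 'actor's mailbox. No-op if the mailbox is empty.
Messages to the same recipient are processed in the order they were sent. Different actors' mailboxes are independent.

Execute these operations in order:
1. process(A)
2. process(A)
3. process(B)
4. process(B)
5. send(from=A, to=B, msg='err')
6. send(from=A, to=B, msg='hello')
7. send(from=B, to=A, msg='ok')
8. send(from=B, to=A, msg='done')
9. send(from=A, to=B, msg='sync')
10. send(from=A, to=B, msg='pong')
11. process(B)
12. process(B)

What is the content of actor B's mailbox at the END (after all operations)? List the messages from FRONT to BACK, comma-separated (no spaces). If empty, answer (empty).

After 1 (process(A)): A:[] B:[]
After 2 (process(A)): A:[] B:[]
After 3 (process(B)): A:[] B:[]
After 4 (process(B)): A:[] B:[]
After 5 (send(from=A, to=B, msg='err')): A:[] B:[err]
After 6 (send(from=A, to=B, msg='hello')): A:[] B:[err,hello]
After 7 (send(from=B, to=A, msg='ok')): A:[ok] B:[err,hello]
After 8 (send(from=B, to=A, msg='done')): A:[ok,done] B:[err,hello]
After 9 (send(from=A, to=B, msg='sync')): A:[ok,done] B:[err,hello,sync]
After 10 (send(from=A, to=B, msg='pong')): A:[ok,done] B:[err,hello,sync,pong]
After 11 (process(B)): A:[ok,done] B:[hello,sync,pong]
After 12 (process(B)): A:[ok,done] B:[sync,pong]

Answer: sync,pong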